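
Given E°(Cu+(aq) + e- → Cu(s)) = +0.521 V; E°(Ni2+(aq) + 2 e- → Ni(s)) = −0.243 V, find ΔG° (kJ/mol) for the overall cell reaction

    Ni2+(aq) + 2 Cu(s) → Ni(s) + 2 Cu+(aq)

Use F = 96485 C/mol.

+147 kJ/mol

In the reaction as written Ni2+(aq) is reduced, so the Ni²⁺/Ni couple is the cathode and Cu⁺/Cu is the anode.
E°cell = −0.243 − (+0.521) = −0.764 V; balancing electrons gives n = 2.
ΔG° = −nFE°cell = −(2)(96485)(−0.764) J/mol = +147 kJ/mol.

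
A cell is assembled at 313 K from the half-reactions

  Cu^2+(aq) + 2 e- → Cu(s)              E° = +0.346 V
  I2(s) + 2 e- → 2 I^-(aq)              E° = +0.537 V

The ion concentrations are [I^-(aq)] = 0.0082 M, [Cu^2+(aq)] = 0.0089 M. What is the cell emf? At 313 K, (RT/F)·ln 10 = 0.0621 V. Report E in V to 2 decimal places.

+0.38 V

Since E°(I₂/I⁻) > E°(Cu²⁺/Cu), I₂/I⁻ serves as the cathode.
The standard potential is +0.537 − (+0.346) = +0.191 V and the balanced reaction transfers n = 2 electrons.
For the overall reaction I2(s) + Cu(s) → 2 I^-(aq) + Cu^2+(aq), Q = [I^-(aq)]^2·[Cu^2+(aq)] = 5.98×10^−7, giving log Q = −6.223.
By the Nernst equation, E = +0.191 − (0.0621/2)·(−6.223) = +0.38 V.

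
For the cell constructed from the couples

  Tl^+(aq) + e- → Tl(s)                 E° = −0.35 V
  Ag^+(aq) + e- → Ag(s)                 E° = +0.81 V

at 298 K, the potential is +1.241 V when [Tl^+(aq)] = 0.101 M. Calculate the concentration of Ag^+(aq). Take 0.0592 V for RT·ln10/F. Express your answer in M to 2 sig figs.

Ag⁺/Ag is the cathode (higher E°); E°cell = +0.81 − (−0.35) = +1.16 V with n = 1.
Rearranging E = E° − (0.0592/n)·log Q gives log Q = 1(+1.16 − (+1.241))/0.0592 = −1.368.
The balanced reaction is Ag^+(aq) + Tl(s) → Ag(s) + Tl^+(aq), so Q = [Tl^+(aq)] / [Ag^+(aq)].
Substituting the known concentrations and solving, log [Ag^+(aq)] = 0.372 and [Ag^+(aq)] = 2.4 M.

2.4 M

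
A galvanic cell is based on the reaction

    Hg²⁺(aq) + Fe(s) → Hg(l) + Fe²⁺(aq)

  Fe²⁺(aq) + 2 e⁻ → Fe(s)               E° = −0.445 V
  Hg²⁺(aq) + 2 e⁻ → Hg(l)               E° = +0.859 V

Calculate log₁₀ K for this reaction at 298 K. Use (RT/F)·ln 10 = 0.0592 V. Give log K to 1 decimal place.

log K = 44.1

The Hg²⁺/Hg couple is reduced (cathode); E°cell = +0.859 − (−0.445) = +1.304 V with n = 2.
At equilibrium E = 0, so log K = nE°cell / 0.0592 = (2)(+1.304) / 0.0592 = 44.1.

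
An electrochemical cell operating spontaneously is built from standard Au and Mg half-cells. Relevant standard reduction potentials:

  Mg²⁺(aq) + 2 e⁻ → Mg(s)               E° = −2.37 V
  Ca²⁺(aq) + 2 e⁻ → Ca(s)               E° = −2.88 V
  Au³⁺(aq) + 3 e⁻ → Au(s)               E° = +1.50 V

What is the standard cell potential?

Of the two couples in this cell, the one with the more positive reduction potential is reduced at the cathode: here that is Au³⁺/Au (+1.50 V); Mg²⁺/Mg (−2.37 V) is the anode.
E°cell = E°(cathode) − E°(anode) = +1.50 − (−2.37) = +3.87 V.

+3.87 V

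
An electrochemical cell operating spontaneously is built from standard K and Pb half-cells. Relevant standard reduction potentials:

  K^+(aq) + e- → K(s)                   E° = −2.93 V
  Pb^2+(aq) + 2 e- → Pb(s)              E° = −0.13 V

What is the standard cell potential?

The Pb²⁺/Pb couple has the higher E°, so Pb ion is reduced (cathode) and K is oxidized (anode).
E°cell = E°(cathode) − E°(anode) = −0.13 − (−2.93) = +2.80 V.

+2.80 V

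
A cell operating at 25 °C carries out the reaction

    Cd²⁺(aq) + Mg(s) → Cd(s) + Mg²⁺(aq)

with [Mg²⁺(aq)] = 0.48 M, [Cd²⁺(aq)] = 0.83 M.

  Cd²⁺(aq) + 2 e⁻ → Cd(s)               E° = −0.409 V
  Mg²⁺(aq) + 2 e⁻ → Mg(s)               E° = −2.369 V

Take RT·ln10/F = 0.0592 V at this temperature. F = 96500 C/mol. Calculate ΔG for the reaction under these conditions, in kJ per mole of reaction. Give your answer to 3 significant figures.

−380 kJ/mol

E°cell = −0.409 − (−2.369) = +1.960 V; the balanced reaction transfers n = 2 electrons.
The reaction quotient is [Mg²⁺(aq)] / [Cd²⁺(aq)] = 0.578; by Nernst, E = +1.960 − (0.0592/2)(−0.238) = +1.9670 V.
Finally ΔG = −nFE = −(2)(96500 C/mol)(+1.9670 V) = −380 kJ/mol.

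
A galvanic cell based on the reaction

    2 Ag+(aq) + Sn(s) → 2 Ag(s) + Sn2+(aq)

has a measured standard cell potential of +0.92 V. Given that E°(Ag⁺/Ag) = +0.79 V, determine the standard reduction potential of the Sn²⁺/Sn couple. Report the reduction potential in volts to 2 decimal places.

In the reaction as written the Ag⁺/Ag couple is reduced (cathode) and Sn²⁺/Sn is oxidized (anode), so E°cell = E°(Ag⁺/Ag) − E°(Sn²⁺/Sn).
E°(Sn²⁺/Sn) = E°(cathode) − E°cell = +0.79 − (+0.92) = −0.13 V.

−0.13 V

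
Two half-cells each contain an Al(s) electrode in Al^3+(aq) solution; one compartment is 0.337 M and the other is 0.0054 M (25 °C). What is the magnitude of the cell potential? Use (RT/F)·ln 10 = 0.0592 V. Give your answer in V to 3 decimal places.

0.035 V

For a concentration cell E°cell = 0, since both electrodes use the same couple.
The compartment with the higher Al^3+(aq) concentration (0.337 M) acts as the cathode; ions are reduced there and produced at the dilute (0.0054 M) anode.
With n = 3, Ecell = −(0.0592/3)·log([dilute]/[conc]) = −(0.0592/3)·log(0.0054/0.337) = +0.035 V.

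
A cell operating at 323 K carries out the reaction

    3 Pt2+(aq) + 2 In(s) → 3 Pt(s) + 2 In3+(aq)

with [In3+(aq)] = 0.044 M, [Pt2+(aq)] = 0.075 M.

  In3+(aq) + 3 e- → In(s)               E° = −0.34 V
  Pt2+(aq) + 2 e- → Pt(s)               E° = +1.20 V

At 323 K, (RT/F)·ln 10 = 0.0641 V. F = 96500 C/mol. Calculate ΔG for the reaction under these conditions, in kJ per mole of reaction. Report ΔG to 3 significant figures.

−888 kJ/mol

The standard cell potential is +1.20 − (−0.34) = +1.54 V, with n = 6 electrons in the balanced equation.
Q = [In3+(aq)]^2 / [Pt2+(aq)]^3 = 4.59, so log Q = 0.662 and E = +1.54 − (0.0641/6)(0.662) = +1.5329 V.
Finally ΔG = −nFE = −(6)(96500 C/mol)(+1.5329 V) = −888 kJ/mol.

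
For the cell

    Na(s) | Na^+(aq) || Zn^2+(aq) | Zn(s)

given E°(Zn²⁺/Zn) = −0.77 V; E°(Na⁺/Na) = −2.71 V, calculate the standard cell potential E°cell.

By convention the left-hand electrode in cell notation is the anode (oxidation) and the right-hand electrode is the cathode (reduction).
E°cell = E°(right) − E°(left) = −0.77 − (−2.71) = +1.94 V.

+1.94 V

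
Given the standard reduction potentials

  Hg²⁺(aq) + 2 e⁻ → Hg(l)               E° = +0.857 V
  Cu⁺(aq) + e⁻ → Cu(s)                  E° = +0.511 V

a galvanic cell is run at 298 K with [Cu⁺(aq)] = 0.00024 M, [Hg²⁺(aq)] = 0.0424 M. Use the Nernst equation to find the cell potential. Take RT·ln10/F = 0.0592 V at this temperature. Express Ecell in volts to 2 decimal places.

+0.52 V

Since E°(Hg²⁺/Hg) > E°(Cu⁺/Cu), Hg²⁺/Hg serves as the cathode.
E°cell = +0.857 − (+0.511) = +0.346 V, with n = 2 electrons transferred.
For the overall reaction Hg²⁺(aq) + 2 Cu(s) → Hg(l) + 2 Cu⁺(aq), Q = [Cu⁺(aq)]^2 / [Hg²⁺(aq)] = 1.36×10^−6, giving log Q = −5.867.
E = E° − (0.0592/n)·log Q = +0.346 − (0.0592/2)(−5.867) = +0.52 V.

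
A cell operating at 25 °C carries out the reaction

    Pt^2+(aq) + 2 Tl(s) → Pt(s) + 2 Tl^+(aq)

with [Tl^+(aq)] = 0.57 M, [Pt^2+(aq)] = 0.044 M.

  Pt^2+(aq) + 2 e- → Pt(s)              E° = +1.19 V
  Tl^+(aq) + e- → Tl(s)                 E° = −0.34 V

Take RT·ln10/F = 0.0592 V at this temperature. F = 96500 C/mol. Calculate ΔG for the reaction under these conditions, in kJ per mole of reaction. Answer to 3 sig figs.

−290 kJ/mol

E°cell = +1.19 − (−0.34) = +1.53 V; the balanced reaction transfers n = 2 electrons.
The reaction quotient is [Tl^+(aq)]^2 / [Pt^2+(aq)] = 7.38; by Nernst, E = +1.53 − (0.0592/2)(0.868) = +1.5043 V.
ΔG = −nFE = −(2)(96500)(+1.5043) J/mol = −290 kJ/mol.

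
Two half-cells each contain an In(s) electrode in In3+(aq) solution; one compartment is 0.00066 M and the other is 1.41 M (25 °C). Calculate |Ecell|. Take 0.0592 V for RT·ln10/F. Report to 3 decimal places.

0.066 V

For a concentration cell E°cell = 0, since both electrodes use the same couple.
The compartment with the higher In3+(aq) concentration (1.41 M) acts as the cathode; ions are reduced there and produced at the dilute (0.00066 M) anode.
With n = 3, Ecell = −(0.0592/3)·log([dilute]/[conc]) = −(0.0592/3)·log(0.00066/1.41) = +0.066 V.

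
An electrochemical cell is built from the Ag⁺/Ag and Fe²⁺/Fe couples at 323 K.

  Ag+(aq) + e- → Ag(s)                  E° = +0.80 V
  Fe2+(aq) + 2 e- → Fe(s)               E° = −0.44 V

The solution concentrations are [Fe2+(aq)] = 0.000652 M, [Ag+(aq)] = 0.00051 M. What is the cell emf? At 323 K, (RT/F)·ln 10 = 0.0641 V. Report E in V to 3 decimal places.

+1.131 V

Since E°(Ag⁺/Ag) > E°(Fe²⁺/Fe), Ag⁺/Ag serves as the cathode.
E°cell = E°cat − E°an = +0.80 − (−0.44) = +1.24 V; n = 2.
Balancing gives 2 Ag+(aq) + Fe(s) → 2 Ag(s) + Fe2+(aq); hence Q = [Fe2+(aq)] / [Ag+(aq)]^2 = 2.51×10^3 (log Q = 3.399).
Applying E = E° − (RT ln10/nF)·log Q gives +1.24 − (0.0641/2)(3.399) = +1.131 V.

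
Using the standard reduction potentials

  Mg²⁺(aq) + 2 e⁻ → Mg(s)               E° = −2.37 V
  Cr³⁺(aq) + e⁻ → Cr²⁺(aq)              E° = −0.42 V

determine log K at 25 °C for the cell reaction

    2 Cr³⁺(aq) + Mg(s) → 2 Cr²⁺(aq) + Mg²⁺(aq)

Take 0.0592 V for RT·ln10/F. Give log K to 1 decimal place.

The Cr³⁺/Cr²⁺ couple is reduced (cathode); E°cell = −0.42 − (−2.37) = +1.95 V with n = 2.
At equilibrium E = 0, so log K = nE°cell / 0.0592 = (2)(+1.95) / 0.0592 = 65.9.

log K = 65.9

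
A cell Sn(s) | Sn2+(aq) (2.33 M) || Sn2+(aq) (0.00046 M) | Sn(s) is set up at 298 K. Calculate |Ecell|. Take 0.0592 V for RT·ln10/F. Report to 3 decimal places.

For a concentration cell E°cell = 0, since both electrodes use the same couple.
The compartment with the higher Sn2+(aq) concentration (2.33 M) acts as the cathode; ions are reduced there and produced at the dilute (0.00046 M) anode.
With n = 2, Ecell = −(0.0592/2)·log([dilute]/[conc]) = −(0.0592/2)·log(0.00046/2.33) = +0.110 V.

0.110 V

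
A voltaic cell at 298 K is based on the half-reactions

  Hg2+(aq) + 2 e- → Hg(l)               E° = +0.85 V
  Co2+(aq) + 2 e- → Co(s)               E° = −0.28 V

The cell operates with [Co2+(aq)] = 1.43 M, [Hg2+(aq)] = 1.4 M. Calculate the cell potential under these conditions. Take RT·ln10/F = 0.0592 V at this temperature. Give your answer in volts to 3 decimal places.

The Hg²⁺/Hg couple has the more positive E°, so it is the cathode; Co²⁺/Co is the anode.
E°cell = E°cat − E°an = +0.85 − (−0.28) = +1.13 V; n = 2.
Balancing gives Hg2+(aq) + Co(s) → Hg(l) + Co2+(aq); hence Q = [Co2+(aq)] / [Hg2+(aq)] = 1.02 (log Q = 0.009).
E = E° − (0.0592/n)·log Q = +1.13 − (0.0592/2)(0.009) = +1.130 V.

+1.130 V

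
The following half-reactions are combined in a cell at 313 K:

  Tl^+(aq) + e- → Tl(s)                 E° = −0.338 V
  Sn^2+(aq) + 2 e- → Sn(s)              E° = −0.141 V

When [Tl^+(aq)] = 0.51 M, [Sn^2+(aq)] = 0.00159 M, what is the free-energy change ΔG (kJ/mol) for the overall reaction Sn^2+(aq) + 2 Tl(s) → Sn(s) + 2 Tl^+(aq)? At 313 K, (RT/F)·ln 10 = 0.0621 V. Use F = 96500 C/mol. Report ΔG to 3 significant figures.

The standard cell potential is −0.141 − (−0.338) = +0.197 V, with n = 2 electrons in the balanced equation.
Q = [Tl^+(aq)]^2 / [Sn^2+(aq)] = 164, so log Q = 2.214 and E = +0.197 − (0.0621/2)(2.214) = +0.1283 V.
Then ΔG = −nFE = −2 × 96500 × +0.1283 J/mol = −24.8 kJ/mol.

−24.8 kJ/mol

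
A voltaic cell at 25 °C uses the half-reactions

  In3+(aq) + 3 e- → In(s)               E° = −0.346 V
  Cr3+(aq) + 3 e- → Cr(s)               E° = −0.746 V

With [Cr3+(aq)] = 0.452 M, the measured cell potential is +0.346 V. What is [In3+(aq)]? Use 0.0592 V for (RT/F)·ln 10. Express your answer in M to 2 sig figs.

0.00083 M

With In³⁺/In at the cathode and Cr³⁺/Cr at the anode, E°cell = −0.346 − (−0.746) = +0.400 V (n = 3).
Rearranging E = E° − (0.0592/n)·log Q gives log Q = 3(+0.400 − (+0.346))/0.0592 = 2.736.
Balancing electrons gives In3+(aq) + Cr(s) → In(s) + Cr3+(aq); thus Q = [Cr3+(aq)] / [In3+(aq)].
Isolating [In3+(aq)] in Q = 10^{2.736} yields log [In3+(aq)] = −3.081, i.e. 0.00083 M.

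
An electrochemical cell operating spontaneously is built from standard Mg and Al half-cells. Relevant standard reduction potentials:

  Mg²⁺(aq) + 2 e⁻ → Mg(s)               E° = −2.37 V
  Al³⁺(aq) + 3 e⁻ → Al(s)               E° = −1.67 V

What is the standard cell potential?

+0.70 V

The Al³⁺/Al couple has the higher E°, so Al ion is reduced (cathode) and Mg is oxidized (anode).
E°cell = E°(cathode) − E°(anode) = −1.67 − (−2.37) = +0.70 V.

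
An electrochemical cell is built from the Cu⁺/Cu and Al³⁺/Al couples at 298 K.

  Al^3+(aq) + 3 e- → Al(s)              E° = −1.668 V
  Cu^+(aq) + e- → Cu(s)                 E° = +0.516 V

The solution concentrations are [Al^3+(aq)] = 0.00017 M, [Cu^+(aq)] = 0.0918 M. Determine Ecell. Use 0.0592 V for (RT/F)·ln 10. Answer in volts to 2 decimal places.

+2.20 V

Since E°(Cu⁺/Cu) > E°(Al³⁺/Al), Cu⁺/Cu serves as the cathode.
E°cell = +0.516 − (−1.668) = +2.184 V, with n = 3 electrons transferred.
For the overall reaction 3 Cu^+(aq) + Al(s) → 3 Cu(s) + Al^3+(aq), Q = [Al^3+(aq)] / [Cu^+(aq)]^3 = 0.22, giving log Q = −0.658.
By the Nernst equation, E = +2.184 − (0.0592/3)·(−0.658) = +2.20 V.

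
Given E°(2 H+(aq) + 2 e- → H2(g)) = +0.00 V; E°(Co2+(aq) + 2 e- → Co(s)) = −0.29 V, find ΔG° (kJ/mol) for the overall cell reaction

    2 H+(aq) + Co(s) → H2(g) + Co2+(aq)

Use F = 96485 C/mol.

In the reaction as written H+(aq) is reduced, so the 2H⁺/H₂ couple is the cathode and Co²⁺/Co is the anode.
E°cell = +0.00 − (−0.29) = +0.29 V; balancing electrons gives n = 2.
ΔG° = −nFE°cell = −(2)(96485)(+0.29) J/mol = −56.0 kJ/mol.

−56.0 kJ/mol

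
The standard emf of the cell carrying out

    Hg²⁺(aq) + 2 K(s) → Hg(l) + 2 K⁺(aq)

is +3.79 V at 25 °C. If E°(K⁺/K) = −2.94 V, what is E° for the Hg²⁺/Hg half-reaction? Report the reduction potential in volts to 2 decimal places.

In the reaction as written the Hg²⁺/Hg couple is reduced (cathode) and K⁺/K is oxidized (anode), so E°cell = E°(Hg²⁺/Hg) − E°(K⁺/K).
E°(Hg²⁺/Hg) = E°cell + E°(anode) = +3.79 + (−2.94) = +0.85 V.

+0.85 V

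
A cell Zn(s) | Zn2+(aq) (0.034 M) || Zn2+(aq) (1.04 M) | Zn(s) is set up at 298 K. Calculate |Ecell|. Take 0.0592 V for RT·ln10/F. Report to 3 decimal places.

0.044 V

For a concentration cell E°cell = 0, since both electrodes use the same couple.
The compartment with the higher Zn2+(aq) concentration (1.04 M) acts as the cathode; ions are reduced there and produced at the dilute (0.034 M) anode.
With n = 2, Ecell = −(0.0592/2)·log([dilute]/[conc]) = −(0.0592/2)·log(0.034/1.04) = +0.044 V.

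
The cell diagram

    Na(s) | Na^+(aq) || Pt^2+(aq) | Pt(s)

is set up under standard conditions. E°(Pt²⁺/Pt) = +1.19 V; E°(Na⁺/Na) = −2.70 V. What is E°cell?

+3.89 V

By convention the left-hand electrode in cell notation is the anode (oxidation) and the right-hand electrode is the cathode (reduction).
E°cell = E°(right) − E°(left) = +1.19 − (−2.70) = +3.89 V.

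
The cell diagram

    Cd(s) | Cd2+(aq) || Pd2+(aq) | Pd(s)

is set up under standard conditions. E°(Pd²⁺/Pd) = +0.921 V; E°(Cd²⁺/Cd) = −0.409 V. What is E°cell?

By convention the left-hand electrode in cell notation is the anode (oxidation) and the right-hand electrode is the cathode (reduction).
E°cell = E°(right) − E°(left) = +0.921 − (−0.409) = +1.330 V.

+1.330 V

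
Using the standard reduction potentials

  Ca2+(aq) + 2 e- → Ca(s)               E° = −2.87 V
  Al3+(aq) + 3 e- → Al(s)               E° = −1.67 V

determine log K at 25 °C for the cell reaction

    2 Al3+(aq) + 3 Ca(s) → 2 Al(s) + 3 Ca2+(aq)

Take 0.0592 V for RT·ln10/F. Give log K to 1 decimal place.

log K = 121.6

The Al³⁺/Al couple is reduced (cathode); E°cell = −1.67 − (−2.87) = +1.20 V with n = 6.
At equilibrium E = 0, so log K = nE°cell / 0.0592 = (6)(+1.20) / 0.0592 = 121.6.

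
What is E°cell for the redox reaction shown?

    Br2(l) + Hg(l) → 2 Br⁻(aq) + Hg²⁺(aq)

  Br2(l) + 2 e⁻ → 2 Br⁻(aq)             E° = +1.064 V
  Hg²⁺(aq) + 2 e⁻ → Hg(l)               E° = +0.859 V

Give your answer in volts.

+0.205 V

Br2(l) gains electrons, so the Br₂/Br⁻ couple is the cathode; the Hg²⁺/Hg couple is the anode.
E°cell = E°(cathode) − E°(anode) = +1.064 − (+0.859) = +0.205 V.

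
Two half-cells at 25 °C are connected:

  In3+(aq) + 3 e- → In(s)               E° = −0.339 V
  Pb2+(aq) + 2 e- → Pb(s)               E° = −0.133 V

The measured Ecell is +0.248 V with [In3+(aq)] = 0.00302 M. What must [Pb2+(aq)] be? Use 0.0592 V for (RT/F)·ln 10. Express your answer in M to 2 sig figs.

0.55 M

Pb²⁺/Pb is the cathode (higher E°); E°cell = −0.133 − (−0.339) = +0.206 V with n = 6.
From the Nernst equation, log Q = n(E° − E)/0.0592 = 6·(+0.206 − (+0.248))/0.0592 = −4.257.
For 3 Pb2+(aq) + 2 In(s) → 3 Pb(s) + 2 In3+(aq), the reaction quotient is Q = [In3+(aq)]^2 / [Pb2+(aq)]^3.
Substituting the known concentrations and solving, log [Pb2+(aq)] = −0.261 and [Pb2+(aq)] = 0.55 M.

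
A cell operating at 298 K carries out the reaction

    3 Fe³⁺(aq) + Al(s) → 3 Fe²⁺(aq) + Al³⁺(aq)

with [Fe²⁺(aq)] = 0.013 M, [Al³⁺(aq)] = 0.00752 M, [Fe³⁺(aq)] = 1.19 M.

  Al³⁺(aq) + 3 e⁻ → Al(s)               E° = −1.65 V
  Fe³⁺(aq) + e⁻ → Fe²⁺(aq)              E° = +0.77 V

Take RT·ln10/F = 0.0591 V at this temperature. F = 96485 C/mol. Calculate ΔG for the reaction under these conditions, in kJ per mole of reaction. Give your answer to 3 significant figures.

E°cell = +0.77 − (−1.65) = +2.42 V; the balanced reaction transfers n = 3 electrons.
The reaction quotient is ([Fe²⁺(aq)]^3·[Al³⁺(aq)]) / [Fe³⁺(aq)]^3 = 9.8×10^−9; by Nernst, E = +2.42 − (0.0591/3)(−8.009) = +2.5778 V.
Finally ΔG = −nFE = −(3)(96485 C/mol)(+2.5778 V) = −746 kJ/mol.

−746 kJ/mol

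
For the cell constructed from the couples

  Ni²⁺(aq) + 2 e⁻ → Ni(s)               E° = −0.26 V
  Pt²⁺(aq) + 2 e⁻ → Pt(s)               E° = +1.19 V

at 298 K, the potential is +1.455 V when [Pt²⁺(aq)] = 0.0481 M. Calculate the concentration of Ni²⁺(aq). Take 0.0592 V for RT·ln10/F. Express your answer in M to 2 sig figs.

Pt²⁺/Pt is the cathode (higher E°); E°cell = +1.19 − (−0.26) = +1.45 V with n = 2.
Since E = E° − (0.0592/n)·log Q, log Q = n(E° − E)/0.0592 = −0.169.
For Pt²⁺(aq) + Ni(s) → Pt(s) + Ni²⁺(aq), the reaction quotient is Q = [Ni²⁺(aq)] / [Pt²⁺(aq)].
Isolating [Ni²⁺(aq)] in Q = 10^{−0.169} yields log [Ni²⁺(aq)] = −1.487, i.e. 0.033 M.

0.033 M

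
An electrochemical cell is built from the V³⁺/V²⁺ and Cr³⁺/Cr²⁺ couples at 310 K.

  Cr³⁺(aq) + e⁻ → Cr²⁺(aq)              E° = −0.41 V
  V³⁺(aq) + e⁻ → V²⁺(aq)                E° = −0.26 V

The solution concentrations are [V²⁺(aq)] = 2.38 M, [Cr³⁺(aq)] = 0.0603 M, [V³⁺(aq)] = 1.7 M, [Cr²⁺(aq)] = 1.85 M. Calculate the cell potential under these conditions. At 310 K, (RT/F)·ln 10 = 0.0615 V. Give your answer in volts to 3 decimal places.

Since E°(V³⁺/V²⁺) > E°(Cr³⁺/Cr²⁺), V³⁺/V²⁺ serves as the cathode.
E°cell = −0.26 − (−0.41) = +0.15 V, with n = 1 electron transferred.
For the overall reaction V³⁺(aq) + Cr²⁺(aq) → V²⁺(aq) + Cr³⁺(aq), Q = ([V²⁺(aq)]·[Cr³⁺(aq)]) / ([V³⁺(aq)]·[Cr²⁺(aq)]) = 0.0456, giving log Q = −1.341.
By the Nernst equation, E = +0.15 − (0.0615/1)·(−1.341) = +0.232 V.

+0.232 V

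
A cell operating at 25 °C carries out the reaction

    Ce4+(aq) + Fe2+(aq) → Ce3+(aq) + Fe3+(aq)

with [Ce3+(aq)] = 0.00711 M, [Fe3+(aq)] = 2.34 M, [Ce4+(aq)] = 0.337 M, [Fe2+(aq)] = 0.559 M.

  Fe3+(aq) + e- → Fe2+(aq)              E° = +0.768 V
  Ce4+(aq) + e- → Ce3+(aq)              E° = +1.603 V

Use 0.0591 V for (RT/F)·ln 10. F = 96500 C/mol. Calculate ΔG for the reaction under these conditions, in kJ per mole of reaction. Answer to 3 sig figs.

The standard cell potential is +1.603 − (+0.768) = +0.835 V, with n = 1 electron in the balanced equation.
Q = ([Ce3+(aq)]·[Fe3+(aq)]) / ([Ce4+(aq)]·[Fe2+(aq)]) = 0.0883, so log Q = −1.054 and E = +0.835 − (0.0591/1)(−1.054) = +0.8973 V.
ΔG = −nFE = −(1)(96500)(+0.8973) J/mol = −86.6 kJ/mol.

−86.6 kJ/mol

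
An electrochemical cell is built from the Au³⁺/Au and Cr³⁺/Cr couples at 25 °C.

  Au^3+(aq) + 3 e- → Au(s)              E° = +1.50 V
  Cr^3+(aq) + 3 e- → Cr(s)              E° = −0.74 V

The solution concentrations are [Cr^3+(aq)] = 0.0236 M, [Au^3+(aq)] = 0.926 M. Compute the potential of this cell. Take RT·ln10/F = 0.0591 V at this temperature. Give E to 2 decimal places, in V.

Au³⁺/Au is reduced (cathode, E° = +1.50 V) and Cr³⁺/Cr is oxidized (anode).
E°cell = E°cat − E°an = +1.50 − (−0.74) = +2.24 V; n = 3.
For the overall reaction Au^3+(aq) + Cr(s) → Au(s) + Cr^3+(aq), Q = [Cr^3+(aq)] / [Au^3+(aq)] = 0.0255, giving log Q = −1.594.
By the Nernst equation, E = +2.24 − (0.0591/3)·(−1.594) = +2.27 V.

+2.27 V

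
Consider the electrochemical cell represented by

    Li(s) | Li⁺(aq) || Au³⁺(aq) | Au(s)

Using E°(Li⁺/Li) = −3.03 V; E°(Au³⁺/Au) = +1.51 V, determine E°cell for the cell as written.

By convention the left-hand electrode in cell notation is the anode (oxidation) and the right-hand electrode is the cathode (reduction).
E°cell = E°(right) − E°(left) = +1.51 − (−3.03) = +4.54 V.

+4.54 V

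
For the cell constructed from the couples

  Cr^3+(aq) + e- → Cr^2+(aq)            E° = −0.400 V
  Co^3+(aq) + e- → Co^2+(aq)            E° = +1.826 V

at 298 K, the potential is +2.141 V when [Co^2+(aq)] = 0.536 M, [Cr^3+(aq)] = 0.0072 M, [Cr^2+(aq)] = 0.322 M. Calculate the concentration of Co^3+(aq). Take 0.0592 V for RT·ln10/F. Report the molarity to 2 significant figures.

With Co³⁺/Co²⁺ at the cathode and Cr³⁺/Cr²⁺ at the anode, E°cell = +1.826 − (−0.400) = +2.226 V (n = 1).
From the Nernst equation, log Q = n(E° − E)/0.0592 = 1·(+2.226 − (+2.141))/0.0592 = 1.436.
For Co^3+(aq) + Cr^2+(aq) → Co^2+(aq) + Cr^3+(aq), the reaction quotient is Q = ([Co^2+(aq)]·[Cr^3+(aq)]) / ([Co^3+(aq)]·[Cr^2+(aq)]).
Substituting the known concentrations and solving, log [Co^3+(aq)] = −3.357 and [Co^3+(aq)] = 0.00044 M.

0.00044 M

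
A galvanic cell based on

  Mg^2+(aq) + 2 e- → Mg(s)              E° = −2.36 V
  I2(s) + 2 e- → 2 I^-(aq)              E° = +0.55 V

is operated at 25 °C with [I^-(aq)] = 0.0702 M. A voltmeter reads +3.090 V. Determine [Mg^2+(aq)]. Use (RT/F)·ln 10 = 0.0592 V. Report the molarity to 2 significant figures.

With I₂/I⁻ at the cathode and Mg²⁺/Mg at the anode, E°cell = +0.55 − (−2.36) = +2.91 V (n = 2).
Rearranging E = E° − (0.0592/n)·log Q gives log Q = 2(+2.91 − (+3.090))/0.0592 = −6.081.
Balancing electrons gives I2(s) + Mg(s) → 2 I^-(aq) + Mg^2+(aq); thus Q = [I^-(aq)]^2·[Mg^2+(aq)].
Substituting the known concentrations and solving, log [Mg^2+(aq)] = −3.774 and [Mg^2+(aq)] = 0.00017 M.

0.00017 M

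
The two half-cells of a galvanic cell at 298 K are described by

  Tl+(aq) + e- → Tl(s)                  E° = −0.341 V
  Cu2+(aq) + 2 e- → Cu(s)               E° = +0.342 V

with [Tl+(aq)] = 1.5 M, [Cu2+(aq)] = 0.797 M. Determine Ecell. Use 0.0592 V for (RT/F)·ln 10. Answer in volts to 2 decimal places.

+0.67 V

The Cu²⁺/Cu couple has the more positive E°, so it is the cathode; Tl⁺/Tl is the anode.
The standard potential is +0.342 − (−0.341) = +0.683 V and the balanced reaction transfers n = 2 electrons.
The balanced reaction is Cu2+(aq) + 2 Tl(s) → Cu(s) + 2 Tl+(aq), so Q = [Tl+(aq)]^2 / [Cu2+(aq)] = 2.82 and log Q = 0.451.
By the Nernst equation, E = +0.683 − (0.0592/2)·(0.451) = +0.67 V.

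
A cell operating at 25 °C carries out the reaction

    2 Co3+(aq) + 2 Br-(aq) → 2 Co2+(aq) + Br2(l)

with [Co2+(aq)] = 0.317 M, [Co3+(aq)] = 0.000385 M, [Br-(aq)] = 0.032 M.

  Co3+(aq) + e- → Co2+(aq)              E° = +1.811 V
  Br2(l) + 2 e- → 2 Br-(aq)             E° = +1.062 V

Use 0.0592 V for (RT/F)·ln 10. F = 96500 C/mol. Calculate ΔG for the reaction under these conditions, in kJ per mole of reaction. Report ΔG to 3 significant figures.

−94.2 kJ/mol

E°cell = +1.811 − (+1.062) = +0.749 V; the balanced reaction transfers n = 2 electrons.
The reaction quotient is [Co2+(aq)]^2 / ([Co3+(aq)]^2·[Br-(aq)]^2) = 6.62×10^8; by Nernst, E = +0.749 − (0.0592/2)(8.821) = +0.4879 V.
Finally ΔG = −nFE = −(2)(96500 C/mol)(+0.4879 V) = −94.2 kJ/mol.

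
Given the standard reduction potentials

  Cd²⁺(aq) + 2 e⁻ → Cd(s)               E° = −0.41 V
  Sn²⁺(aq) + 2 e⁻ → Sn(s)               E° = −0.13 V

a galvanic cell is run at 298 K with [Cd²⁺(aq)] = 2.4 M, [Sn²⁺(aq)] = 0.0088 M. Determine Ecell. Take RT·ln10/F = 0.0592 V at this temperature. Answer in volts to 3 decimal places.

+0.208 V

Since E°(Sn²⁺/Sn) > E°(Cd²⁺/Cd), Sn²⁺/Sn serves as the cathode.
E°cell = −0.13 − (−0.41) = +0.28 V, with n = 2 electrons transferred.
Balancing gives Sn²⁺(aq) + Cd(s) → Sn(s) + Cd²⁺(aq); hence Q = [Cd²⁺(aq)] / [Sn²⁺(aq)] = 273 (log Q = 2.436).
By the Nernst equation, E = +0.28 − (0.0592/2)·(2.436) = +0.208 V.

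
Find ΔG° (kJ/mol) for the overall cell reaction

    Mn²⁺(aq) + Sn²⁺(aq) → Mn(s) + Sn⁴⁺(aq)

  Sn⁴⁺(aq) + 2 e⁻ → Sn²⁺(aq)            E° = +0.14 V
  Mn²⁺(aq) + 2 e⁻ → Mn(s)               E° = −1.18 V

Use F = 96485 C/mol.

+255 kJ/mol

In the reaction as written Mn²⁺(aq) is reduced, so the Mn²⁺/Mn couple is the cathode and Sn⁴⁺/Sn²⁺ is the anode.
E°cell = −1.18 − (+0.14) = −1.32 V; balancing electrons gives n = 2.
ΔG° = −nFE°cell = −(2)(96485)(−1.32) J/mol = +255 kJ/mol.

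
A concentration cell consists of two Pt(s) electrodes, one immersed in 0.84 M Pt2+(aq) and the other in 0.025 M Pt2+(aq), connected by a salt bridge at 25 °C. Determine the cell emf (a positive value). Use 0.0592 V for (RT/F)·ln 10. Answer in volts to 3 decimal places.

0.045 V

For a concentration cell E°cell = 0, since both electrodes use the same couple.
The compartment with the higher Pt2+(aq) concentration (0.84 M) acts as the cathode; ions are reduced there and produced at the dilute (0.025 M) anode.
With n = 2, Ecell = −(0.0592/2)·log([dilute]/[conc]) = −(0.0592/2)·log(0.025/0.84) = +0.045 V.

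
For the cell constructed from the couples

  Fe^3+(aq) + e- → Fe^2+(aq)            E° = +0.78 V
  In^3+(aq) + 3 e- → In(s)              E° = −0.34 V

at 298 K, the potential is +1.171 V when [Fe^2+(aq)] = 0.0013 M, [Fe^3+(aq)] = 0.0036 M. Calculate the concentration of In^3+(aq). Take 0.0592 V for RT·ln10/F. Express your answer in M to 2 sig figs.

0.055 M

The Fe³⁺/Fe²⁺ couple has the larger reduction potential, so it is the cathode: E°cell = +0.78 − (−0.34) = +1.12 V and n = 3.
Since E = E° − (0.0592/n)·log Q, log Q = n(E° − E)/0.0592 = −2.584.
The balanced reaction is 3 Fe^3+(aq) + In(s) → 3 Fe^2+(aq) + In^3+(aq), so Q = ([Fe^2+(aq)]^3·[In^3+(aq)]) / [Fe^3+(aq)]^3.
Substituting the known concentrations and solving, log [In^3+(aq)] = −1.257 and [In^3+(aq)] = 0.055 M.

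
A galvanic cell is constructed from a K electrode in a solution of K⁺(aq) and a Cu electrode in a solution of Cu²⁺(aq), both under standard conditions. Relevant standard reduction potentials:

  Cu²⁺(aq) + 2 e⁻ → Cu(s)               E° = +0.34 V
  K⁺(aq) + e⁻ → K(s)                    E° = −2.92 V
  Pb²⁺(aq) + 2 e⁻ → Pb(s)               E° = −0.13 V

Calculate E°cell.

Of the two couples in this cell, the one with the more positive reduction potential is reduced at the cathode: here that is Cu²⁺/Cu (+0.34 V); K⁺/K (−2.92 V) is the anode.
E°cell = E°(cathode) − E°(anode) = +0.34 − (−2.92) = +3.26 V.

+3.26 V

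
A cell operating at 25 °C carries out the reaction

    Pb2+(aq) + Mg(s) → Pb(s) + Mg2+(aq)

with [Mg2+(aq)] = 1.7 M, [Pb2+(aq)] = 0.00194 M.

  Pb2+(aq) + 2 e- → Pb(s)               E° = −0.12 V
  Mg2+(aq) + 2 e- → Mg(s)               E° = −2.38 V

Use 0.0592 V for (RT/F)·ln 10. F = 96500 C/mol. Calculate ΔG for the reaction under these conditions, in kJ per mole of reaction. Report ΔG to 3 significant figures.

−419 kJ/mol

The standard cell potential is −0.12 − (−2.38) = +2.26 V, with n = 2 electrons in the balanced equation.
Q = [Mg2+(aq)] / [Pb2+(aq)] = 876, so log Q = 2.943 and E = +2.26 − (0.0592/2)(2.943) = +2.1729 V.
ΔG = −nFE = −(2)(96500)(+2.1729) J/mol = −419 kJ/mol.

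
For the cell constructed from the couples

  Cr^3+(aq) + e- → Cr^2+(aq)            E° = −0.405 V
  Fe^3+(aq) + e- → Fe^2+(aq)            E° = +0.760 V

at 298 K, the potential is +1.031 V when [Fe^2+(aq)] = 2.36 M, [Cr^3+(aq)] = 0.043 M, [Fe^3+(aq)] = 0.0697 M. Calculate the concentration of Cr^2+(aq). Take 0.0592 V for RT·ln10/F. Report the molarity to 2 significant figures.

0.0079 M

With Fe³⁺/Fe²⁺ at the cathode and Cr³⁺/Cr²⁺ at the anode, E°cell = +0.760 − (−0.405) = +1.165 V (n = 1).
Since E = E° − (0.0592/n)·log Q, log Q = n(E° − E)/0.0592 = 2.264.
For Fe^3+(aq) + Cr^2+(aq) → Fe^2+(aq) + Cr^3+(aq), the reaction quotient is Q = ([Fe^2+(aq)]·[Cr^3+(aq)]) / ([Fe^3+(aq)]·[Cr^2+(aq)]).
Substituting the known concentrations and solving, log [Cr^2+(aq)] = −2.101 and [Cr^2+(aq)] = 0.0079 M.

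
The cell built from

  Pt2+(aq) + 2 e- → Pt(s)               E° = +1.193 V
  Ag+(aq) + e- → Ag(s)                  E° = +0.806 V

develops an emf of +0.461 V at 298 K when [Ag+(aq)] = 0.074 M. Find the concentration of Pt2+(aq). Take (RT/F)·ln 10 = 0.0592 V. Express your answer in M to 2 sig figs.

Pt²⁺/Pt is the cathode (higher E°); E°cell = +1.193 − (+0.806) = +0.387 V with n = 2.
Rearranging E = E° − (0.0592/n)·log Q gives log Q = 2(+0.387 − (+0.461))/0.0592 = −2.500.
The balanced reaction is Pt2+(aq) + 2 Ag(s) → Pt(s) + 2 Ag+(aq), so Q = [Ag+(aq)]^2 / [Pt2+(aq)].
Solving for the unknown gives log [Pt2+(aq)] = 0.238, so [Pt2+(aq)] ≈ 1.7 M.

1.7 M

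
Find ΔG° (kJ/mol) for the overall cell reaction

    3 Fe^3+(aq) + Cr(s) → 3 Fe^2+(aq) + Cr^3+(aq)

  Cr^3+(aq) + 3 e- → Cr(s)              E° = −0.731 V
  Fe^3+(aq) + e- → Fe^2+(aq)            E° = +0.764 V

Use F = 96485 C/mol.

In the reaction as written Fe^3+(aq) is reduced, so the Fe³⁺/Fe²⁺ couple is the cathode and Cr³⁺/Cr is the anode.
E°cell = +0.764 − (−0.731) = +1.495 V; balancing electrons gives n = 3.
ΔG° = −nFE°cell = −(3)(96485)(+1.495) J/mol = −433 kJ/mol.

−433 kJ/mol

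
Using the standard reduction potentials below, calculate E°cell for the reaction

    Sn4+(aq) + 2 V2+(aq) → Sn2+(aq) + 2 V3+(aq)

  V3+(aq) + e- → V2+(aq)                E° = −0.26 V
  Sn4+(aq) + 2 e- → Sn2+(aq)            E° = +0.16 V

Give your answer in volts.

In the reaction as written, Sn4+(aq) is reduced (cathode) and V3+(aq) is produced by oxidation at the anode.
E°cell = E°(cathode) − E°(anode) = +0.16 − (−0.26) = +0.42 V.
The positive value indicates the reaction is spontaneous as written.

+0.42 V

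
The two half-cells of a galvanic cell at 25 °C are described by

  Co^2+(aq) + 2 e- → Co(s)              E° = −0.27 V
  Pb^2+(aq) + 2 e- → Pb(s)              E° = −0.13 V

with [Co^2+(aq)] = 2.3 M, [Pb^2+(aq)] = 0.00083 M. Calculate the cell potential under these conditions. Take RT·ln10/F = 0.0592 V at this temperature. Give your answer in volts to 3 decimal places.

+0.038 V

Pb²⁺/Pb is reduced (cathode, E° = −0.13 V) and Co²⁺/Co is oxidized (anode).
E°cell = −0.13 − (−0.27) = +0.14 V, with n = 2 electrons transferred.
The balanced reaction is Pb^2+(aq) + Co(s) → Pb(s) + Co^2+(aq), so Q = [Co^2+(aq)] / [Pb^2+(aq)] = 2.77×10^3 and log Q = 3.443.
E = E° − (0.0592/n)·log Q = +0.14 − (0.0592/2)(3.443) = +0.038 V.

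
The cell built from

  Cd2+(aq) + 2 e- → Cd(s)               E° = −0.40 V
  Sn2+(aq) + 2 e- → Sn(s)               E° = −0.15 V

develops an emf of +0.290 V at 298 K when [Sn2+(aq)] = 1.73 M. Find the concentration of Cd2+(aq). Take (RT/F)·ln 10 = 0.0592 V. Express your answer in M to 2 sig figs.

0.077 M

With Sn²⁺/Sn at the cathode and Cd²⁺/Cd at the anode, E°cell = −0.15 − (−0.40) = +0.25 V (n = 2).
Rearranging E = E° − (0.0592/n)·log Q gives log Q = 2(+0.25 − (+0.290))/0.0592 = −1.351.
For Sn2+(aq) + Cd(s) → Sn(s) + Cd2+(aq), the reaction quotient is Q = [Cd2+(aq)] / [Sn2+(aq)].
Substituting the known concentrations and solving, log [Cd2+(aq)] = −1.113 and [Cd2+(aq)] = 0.077 M.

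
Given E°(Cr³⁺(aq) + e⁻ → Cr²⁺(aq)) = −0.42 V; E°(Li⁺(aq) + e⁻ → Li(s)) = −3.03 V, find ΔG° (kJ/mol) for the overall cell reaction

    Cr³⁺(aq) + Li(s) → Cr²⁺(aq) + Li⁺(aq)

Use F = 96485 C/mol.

−252 kJ/mol

In the reaction as written Cr³⁺(aq) is reduced, so the Cr³⁺/Cr²⁺ couple is the cathode and Li⁺/Li is the anode.
E°cell = −0.42 − (−3.03) = +2.61 V; balancing electrons gives n = 1.
ΔG° = −nFE°cell = −(1)(96485)(+2.61) J/mol = −252 kJ/mol.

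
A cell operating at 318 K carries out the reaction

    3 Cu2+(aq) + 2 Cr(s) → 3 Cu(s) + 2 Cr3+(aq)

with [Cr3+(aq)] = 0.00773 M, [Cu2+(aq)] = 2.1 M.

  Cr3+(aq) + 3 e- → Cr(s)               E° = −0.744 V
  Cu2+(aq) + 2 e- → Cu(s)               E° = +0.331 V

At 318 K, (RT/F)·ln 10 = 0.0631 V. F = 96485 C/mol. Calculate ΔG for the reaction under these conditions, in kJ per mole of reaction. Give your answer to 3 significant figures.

With Cu²⁺/Cu reduced at the cathode, E°cell = +0.331 − (−0.744) = +1.075 V and n = 6.
Here Q = [Cr3+(aq)]^2 / [Cu2+(aq)]^3 = 6.45×10^−6 (log Q = −5.190), giving E = +1.075 − (0.0631/6)·(−5.190) = +1.1296 V.
ΔG = −nFE = −(6)(96485)(+1.1296) J/mol = −654 kJ/mol.

−654 kJ/mol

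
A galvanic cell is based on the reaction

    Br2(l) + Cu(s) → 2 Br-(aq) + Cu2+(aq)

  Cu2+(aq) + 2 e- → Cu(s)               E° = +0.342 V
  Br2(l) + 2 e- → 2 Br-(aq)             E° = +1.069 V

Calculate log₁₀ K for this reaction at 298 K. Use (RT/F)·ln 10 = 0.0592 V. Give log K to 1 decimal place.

The Br₂/Br⁻ couple is reduced (cathode); E°cell = +1.069 − (+0.342) = +0.727 V with n = 2.
At equilibrium E = 0, so log K = nE°cell / 0.0592 = (2)(+0.727) / 0.0592 = 24.6.

log K = 24.6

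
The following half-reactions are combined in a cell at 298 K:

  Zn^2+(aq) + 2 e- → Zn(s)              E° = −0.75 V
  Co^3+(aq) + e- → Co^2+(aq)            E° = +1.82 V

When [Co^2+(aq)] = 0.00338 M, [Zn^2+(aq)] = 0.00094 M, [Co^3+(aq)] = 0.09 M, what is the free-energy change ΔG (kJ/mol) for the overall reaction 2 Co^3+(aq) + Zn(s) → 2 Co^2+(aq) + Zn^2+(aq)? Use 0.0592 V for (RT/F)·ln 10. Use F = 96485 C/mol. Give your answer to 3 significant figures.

−530 kJ/mol

With Co³⁺/Co²⁺ reduced at the cathode, E°cell = +1.82 − (−0.75) = +2.57 V and n = 2.
The reaction quotient is ([Co^2+(aq)]^2·[Zn^2+(aq)]) / [Co^3+(aq)]^2 = 1.33×10^−6; by Nernst, E = +2.57 − (0.0592/2)(−5.878) = +2.7440 V.
Then ΔG = −nFE = −2 × 96485 × +2.7440 J/mol = −530 kJ/mol.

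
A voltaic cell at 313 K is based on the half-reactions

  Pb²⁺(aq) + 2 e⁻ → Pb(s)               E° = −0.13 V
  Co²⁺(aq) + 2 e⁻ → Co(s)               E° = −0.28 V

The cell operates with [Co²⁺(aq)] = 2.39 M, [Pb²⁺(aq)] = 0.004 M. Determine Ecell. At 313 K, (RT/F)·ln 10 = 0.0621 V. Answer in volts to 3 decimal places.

Pb²⁺/Pb is reduced (cathode, E° = −0.13 V) and Co²⁺/Co is oxidized (anode).
The standard potential is −0.13 − (−0.28) = +0.15 V and the balanced reaction transfers n = 2 electrons.
For the overall reaction Pb²⁺(aq) + Co(s) → Pb(s) + Co²⁺(aq), Q = [Co²⁺(aq)] / [Pb²⁺(aq)] = 598, giving log Q = 2.776.
By the Nernst equation, E = +0.15 − (0.0621/2)·(2.776) = +0.064 V.

+0.064 V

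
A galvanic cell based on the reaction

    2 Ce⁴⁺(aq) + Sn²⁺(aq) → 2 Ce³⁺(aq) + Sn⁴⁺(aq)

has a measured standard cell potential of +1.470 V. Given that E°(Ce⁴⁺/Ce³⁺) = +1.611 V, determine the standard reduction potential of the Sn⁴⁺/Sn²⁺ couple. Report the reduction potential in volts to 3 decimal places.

+0.141 V

In the reaction as written the Ce⁴⁺/Ce³⁺ couple is reduced (cathode) and Sn⁴⁺/Sn²⁺ is oxidized (anode), so E°cell = E°(Ce⁴⁺/Ce³⁺) − E°(Sn⁴⁺/Sn²⁺).
E°(Sn⁴⁺/Sn²⁺) = E°(cathode) − E°cell = +1.611 − (+1.470) = +0.141 V.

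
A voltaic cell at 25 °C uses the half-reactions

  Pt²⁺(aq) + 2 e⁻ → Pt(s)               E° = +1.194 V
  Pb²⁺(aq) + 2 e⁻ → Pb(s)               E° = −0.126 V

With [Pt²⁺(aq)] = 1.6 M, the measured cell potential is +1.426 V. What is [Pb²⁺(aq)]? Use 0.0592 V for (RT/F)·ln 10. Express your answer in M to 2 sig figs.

With Pt²⁺/Pt at the cathode and Pb²⁺/Pb at the anode, E°cell = +1.194 − (−0.126) = +1.320 V (n = 2).
Since E = E° − (0.0592/n)·log Q, log Q = n(E° − E)/0.0592 = −3.581.
For Pt²⁺(aq) + Pb(s) → Pt(s) + Pb²⁺(aq), the reaction quotient is Q = [Pb²⁺(aq)] / [Pt²⁺(aq)].
Isolating [Pb²⁺(aq)] in Q = 10^{−3.581} yields log [Pb²⁺(aq)] = −3.377, i.e. 0.00042 M.

0.00042 M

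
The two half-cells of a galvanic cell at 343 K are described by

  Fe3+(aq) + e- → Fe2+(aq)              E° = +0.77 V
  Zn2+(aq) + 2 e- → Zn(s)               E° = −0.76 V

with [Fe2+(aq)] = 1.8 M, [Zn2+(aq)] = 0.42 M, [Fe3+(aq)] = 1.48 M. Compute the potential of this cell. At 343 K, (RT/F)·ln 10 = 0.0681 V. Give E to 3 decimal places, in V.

+1.537 V

The Fe³⁺/Fe²⁺ couple has the more positive E°, so it is the cathode; Zn²⁺/Zn is the anode.
The standard potential is +0.77 − (−0.76) = +1.53 V and the balanced reaction transfers n = 2 electrons.
The balanced reaction is 2 Fe3+(aq) + Zn(s) → 2 Fe2+(aq) + Zn2+(aq), so Q = ([Fe2+(aq)]^2·[Zn2+(aq)]) / [Fe3+(aq)]^2 = 0.621 and log Q = −0.207.
Applying E = E° − (RT ln10/nF)·log Q gives +1.53 − (0.0681/2)(−0.207) = +1.537 V.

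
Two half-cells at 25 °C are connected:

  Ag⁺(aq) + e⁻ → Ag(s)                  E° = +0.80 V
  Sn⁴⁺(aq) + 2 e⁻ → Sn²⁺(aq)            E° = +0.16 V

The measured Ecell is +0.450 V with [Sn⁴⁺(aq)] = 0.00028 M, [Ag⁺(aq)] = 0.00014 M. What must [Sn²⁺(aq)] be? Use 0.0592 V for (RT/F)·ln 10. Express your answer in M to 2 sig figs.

0.0054 M

The Ag⁺/Ag couple has the larger reduction potential, so it is the cathode: E°cell = +0.80 − (+0.16) = +0.64 V and n = 2.
Since E = E° − (0.0592/n)·log Q, log Q = n(E° − E)/0.0592 = 6.419.
Balancing electrons gives 2 Ag⁺(aq) + Sn²⁺(aq) → 2 Ag(s) + Sn⁴⁺(aq); thus Q = [Sn⁴⁺(aq)] / ([Ag⁺(aq)]^2·[Sn²⁺(aq)]).
Solving for the unknown gives log [Sn²⁺(aq)] = −2.264, so [Sn²⁺(aq)] ≈ 0.0054 M.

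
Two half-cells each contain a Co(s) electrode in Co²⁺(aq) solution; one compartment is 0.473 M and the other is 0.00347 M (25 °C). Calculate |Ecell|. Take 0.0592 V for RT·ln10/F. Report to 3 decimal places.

0.063 V

For a concentration cell E°cell = 0, since both electrodes use the same couple.
The compartment with the higher Co²⁺(aq) concentration (0.473 M) acts as the cathode; ions are reduced there and produced at the dilute (0.00347 M) anode.
With n = 2, Ecell = −(0.0592/2)·log([dilute]/[conc]) = −(0.0592/2)·log(0.00347/0.473) = +0.063 V.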